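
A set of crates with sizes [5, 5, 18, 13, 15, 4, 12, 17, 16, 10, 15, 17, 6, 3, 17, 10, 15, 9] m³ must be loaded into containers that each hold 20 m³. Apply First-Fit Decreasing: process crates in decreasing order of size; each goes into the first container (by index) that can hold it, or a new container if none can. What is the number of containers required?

12

Sorted descending: 18, 17, 17, 17, 16, 15, 15, 15, 13, 12, 10, 10, 9, 6, 5, 5, 4, 3.
18 m³ → container 1 (remaining 2 m³)
17 m³ → container 2 (remaining 3 m³)
17 m³ → container 3 (remaining 3 m³)
17 m³ → container 4 (remaining 3 m³)
16 m³ → container 5 (remaining 4 m³)
15 m³ → container 6 (remaining 5 m³)
15 m³ → container 7 (remaining 5 m³)
15 m³ → container 8 (remaining 5 m³)
13 m³ → container 9 (remaining 7 m³)
12 m³ → container 10 (remaining 8 m³)
10 m³ → container 11 (remaining 10 m³)
10 m³ → container 11 (remaining 0 m³)
9 m³ → container 12 (remaining 11 m³)
6 m³ → container 9 (remaining 1 m³)
5 m³ → container 6 (remaining 0 m³)
5 m³ → container 7 (remaining 0 m³)
4 m³ → container 5 (remaining 0 m³)
3 m³ → container 2 (remaining 0 m³)
Final containers: [18] [17,3] [17] [17] [16,4] [15,5] [15,5] [15] [13,6] [12] [10,10] [9].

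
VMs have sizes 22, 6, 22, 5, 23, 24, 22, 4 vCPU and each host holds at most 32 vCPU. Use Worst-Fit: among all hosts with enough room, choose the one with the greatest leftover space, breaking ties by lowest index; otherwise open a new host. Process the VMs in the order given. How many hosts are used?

5 hosts

Put 22 vCPU in host 1; 10 vCPU remain.
Put 6 vCPU in host 1; 4 vCPU remain.
Put 22 vCPU in host 2; 10 vCPU remain.
Put 5 vCPU in host 2; 5 vCPU remain.
Put 23 vCPU in host 3; 9 vCPU remain.
Put 24 vCPU in host 4; 8 vCPU remain.
Put 22 vCPU in host 5; 10 vCPU remain.
Put 4 vCPU in host 5; 6 vCPU remain.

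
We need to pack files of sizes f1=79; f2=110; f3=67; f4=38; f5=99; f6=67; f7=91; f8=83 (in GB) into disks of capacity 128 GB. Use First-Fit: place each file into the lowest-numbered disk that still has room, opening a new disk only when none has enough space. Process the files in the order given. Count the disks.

f1 (79 GB) → disk 1 (remaining 49 GB)
f2 (110 GB) → disk 2 (remaining 18 GB)
f3 (67 GB) → disk 3 (remaining 61 GB)
f4 (38 GB) → disk 1 (remaining 11 GB)
f5 (99 GB) → disk 4 (remaining 29 GB)
f6 (67 GB) → disk 5 (remaining 61 GB)
f7 (91 GB) → disk 6 (remaining 37 GB)
f8 (83 GB) → disk 7 (remaining 45 GB)
Final disks: [79,38] [110] [67] [99] [67] [91] [83].

7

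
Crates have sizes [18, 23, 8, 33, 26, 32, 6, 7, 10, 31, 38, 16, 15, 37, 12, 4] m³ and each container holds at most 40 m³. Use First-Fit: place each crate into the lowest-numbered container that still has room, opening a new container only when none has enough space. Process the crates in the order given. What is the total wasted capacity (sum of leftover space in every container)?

44

Put 18 m³ in container 1; 22 m³ remain.
Put 23 m³ in container 2; 17 m³ remain.
Put 8 m³ in container 1; 14 m³ remain.
Put 33 m³ in container 3; 7 m³ remain.
Put 26 m³ in container 4; 14 m³ remain.
Put 32 m³ in container 5; 8 m³ remain.
Put 6 m³ in container 1; 8 m³ remain.
Put 7 m³ in container 1; 1 m³ remain.
Put 10 m³ in container 2; 7 m³ remain.
Put 31 m³ in container 6; 9 m³ remain.
Put 38 m³ in container 7; 2 m³ remain.
Put 16 m³ in container 8; 24 m³ remain.
Put 15 m³ in container 8; 9 m³ remain.
Put 37 m³ in container 9; 3 m³ remain.
Put 12 m³ in container 4; 2 m³ remain.
Put 4 m³ in container 2; 3 m³ remain.
9 containers × 40 m³ = 360 m³; used 316 m³; unused 44 m³.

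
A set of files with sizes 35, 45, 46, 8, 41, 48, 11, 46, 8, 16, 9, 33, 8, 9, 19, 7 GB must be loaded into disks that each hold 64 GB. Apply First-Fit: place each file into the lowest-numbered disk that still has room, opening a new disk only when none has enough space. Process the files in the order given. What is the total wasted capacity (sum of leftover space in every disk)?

disk 1: place 35 GB, 29 GB left
disk 2: place 45 GB, 19 GB left
disk 3: place 46 GB, 18 GB left
disk 1: place 8 GB, 21 GB left
disk 4: place 41 GB, 23 GB left
disk 5: place 48 GB, 16 GB left
disk 1: place 11 GB, 10 GB left
disk 6: place 46 GB, 18 GB left
disk 1: place 8 GB, 2 GB left
disk 2: place 16 GB, 3 GB left
disk 3: place 9 GB, 9 GB left
disk 7: place 33 GB, 31 GB left
disk 3: place 8 GB, 1 GB left
disk 4: place 9 GB, 14 GB left
disk 7: place 19 GB, 12 GB left
disk 4: place 7 GB, 7 GB left
7 disks × 64 GB = 448 GB; used 389 GB; unused 59 GB.

59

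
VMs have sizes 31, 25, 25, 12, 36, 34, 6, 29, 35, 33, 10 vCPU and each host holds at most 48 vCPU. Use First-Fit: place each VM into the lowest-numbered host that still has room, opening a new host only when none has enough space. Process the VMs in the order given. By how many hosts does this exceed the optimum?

0

First-Fit: [31,12] [25,6,10] [25] [36] [34] [29] [35] [33] → 8 hosts.
8 VMs exceed 24 vCPU (half the capacity), and no two of those can share a host, so at least 8 hosts are needed.
So 8 is already optimal.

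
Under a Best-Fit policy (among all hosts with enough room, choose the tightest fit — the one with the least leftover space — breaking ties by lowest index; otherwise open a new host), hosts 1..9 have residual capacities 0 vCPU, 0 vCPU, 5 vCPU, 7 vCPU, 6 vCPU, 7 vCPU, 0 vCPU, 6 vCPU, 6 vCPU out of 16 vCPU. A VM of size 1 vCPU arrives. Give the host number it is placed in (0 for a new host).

3

Hosts with room: host 3 (5 vCPU), host 4 (7 vCPU), host 5 (6 vCPU), host 6 (7 vCPU), host 8 (6 vCPU), host 9 (6 vCPU).
Tightest fit is host 3 with 5 vCPU free.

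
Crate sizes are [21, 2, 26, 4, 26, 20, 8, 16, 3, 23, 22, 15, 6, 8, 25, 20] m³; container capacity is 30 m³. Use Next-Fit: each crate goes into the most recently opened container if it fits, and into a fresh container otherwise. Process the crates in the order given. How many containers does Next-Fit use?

10

Put 21 m³ in container 1; 9 m³ remain.
Put 2 m³ in container 1; 7 m³ remain.
Put 26 m³ in container 2; 4 m³ remain.
Put 4 m³ in container 2; 0 m³ remain.
Put 26 m³ in container 3; 4 m³ remain.
Put 20 m³ in container 4; 10 m³ remain.
Put 8 m³ in container 4; 2 m³ remain.
Put 16 m³ in container 5; 14 m³ remain.
Put 3 m³ in container 5; 11 m³ remain.
Put 23 m³ in container 6; 7 m³ remain.
Put 22 m³ in container 7; 8 m³ remain.
Put 15 m³ in container 8; 15 m³ remain.
Put 6 m³ in container 8; 9 m³ remain.
Put 8 m³ in container 8; 1 m³ remain.
Put 25 m³ in container 9; 5 m³ remain.
Put 20 m³ in container 10; 10 m³ remain.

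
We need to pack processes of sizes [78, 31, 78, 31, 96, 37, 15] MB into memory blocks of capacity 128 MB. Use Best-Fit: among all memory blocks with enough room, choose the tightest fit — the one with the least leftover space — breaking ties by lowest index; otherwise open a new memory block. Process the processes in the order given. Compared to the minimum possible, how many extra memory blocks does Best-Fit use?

Best-Fit: [78,31,15] [78,31] [96] [37] → 4 memory blocks.
Total size 366 MB; any packing needs at least ⌈366/128⌉ = 3 memory blocks.
An optimal packing achieves that bound: [96,31] [78,37] [78,31,15] → 3 memory blocks.
Excess: 4 − 3 = 1.

1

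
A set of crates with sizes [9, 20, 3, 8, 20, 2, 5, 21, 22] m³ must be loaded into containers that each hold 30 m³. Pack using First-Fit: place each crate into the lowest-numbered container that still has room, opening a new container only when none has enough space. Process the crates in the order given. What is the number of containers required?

5

9 m³ → container 1 (remaining 21 m³)
20 m³ → container 1 (remaining 1 m³)
3 m³ → container 2 (remaining 27 m³)
8 m³ → container 2 (remaining 19 m³)
20 m³ → container 3 (remaining 10 m³)
2 m³ → container 2 (remaining 17 m³)
5 m³ → container 2 (remaining 12 m³)
21 m³ → container 4 (remaining 9 m³)
22 m³ → container 5 (remaining 8 m³)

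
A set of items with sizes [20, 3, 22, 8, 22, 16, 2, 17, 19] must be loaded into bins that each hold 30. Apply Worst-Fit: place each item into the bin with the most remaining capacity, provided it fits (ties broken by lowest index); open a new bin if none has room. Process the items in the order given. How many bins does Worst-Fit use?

20 → bin 1 (remaining 10)
3 → bin 1 (remaining 7)
22 → bin 2 (remaining 8)
8 → bin 2 (remaining 0)
22 → bin 3 (remaining 8)
16 → bin 4 (remaining 14)
2 → bin 4 (remaining 12)
17 → bin 5 (remaining 13)
19 → bin 6 (remaining 11)

6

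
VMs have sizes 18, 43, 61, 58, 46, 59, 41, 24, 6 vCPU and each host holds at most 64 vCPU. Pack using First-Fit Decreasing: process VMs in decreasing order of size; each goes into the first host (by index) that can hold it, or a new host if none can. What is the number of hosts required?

7

Sorted descending: 61, 59, 58, 46, 43, 41, 24, 18, 6.
Put 61 vCPU in host 1; 3 vCPU remain.
Put 59 vCPU in host 2; 5 vCPU remain.
Put 58 vCPU in host 3; 6 vCPU remain.
Put 46 vCPU in host 4; 18 vCPU remain.
Put 43 vCPU in host 5; 21 vCPU remain.
Put 41 vCPU in host 6; 23 vCPU remain.
Put 24 vCPU in host 7; 40 vCPU remain.
Put 18 vCPU in host 4; 0 vCPU remain.
Put 6 vCPU in host 3; 0 vCPU remain.
Final hosts: [61] [59] [58,6] [46,18] [43] [41] [24].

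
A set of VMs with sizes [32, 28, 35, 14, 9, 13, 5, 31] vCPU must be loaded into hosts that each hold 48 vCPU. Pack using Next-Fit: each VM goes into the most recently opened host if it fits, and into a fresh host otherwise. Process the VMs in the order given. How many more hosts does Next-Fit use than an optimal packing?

Next-Fit: [32] [28] [35] [14,9,13,5] [31] → 5 hosts.
Total size 167 vCPU; any packing needs at least ⌈167/48⌉ = 4 hosts.
An optimal packing achieves that bound: [35,13] [32,14] [31,9,5] [28] → 4 hosts.
Excess: 5 − 4 = 1.

1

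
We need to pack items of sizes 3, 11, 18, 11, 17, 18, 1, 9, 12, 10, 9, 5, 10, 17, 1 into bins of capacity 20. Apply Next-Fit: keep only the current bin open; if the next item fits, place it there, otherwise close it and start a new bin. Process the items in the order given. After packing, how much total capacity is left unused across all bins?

48

bin 1: place 3, 17 left
bin 1: place 11, 6 left
bin 2: place 18, 2 left
bin 3: place 11, 9 left
bin 4: place 17, 3 left
bin 5: place 18, 2 left
bin 5: place 1, 1 left
bin 6: place 9, 11 left
bin 7: place 12, 8 left
bin 8: place 10, 10 left
bin 8: place 9, 1 left
bin 9: place 5, 15 left
bin 9: place 10, 5 left
bin 10: place 17, 3 left
bin 10: place 1, 2 left
10 bins × 20 = 200; used 152; unused 48.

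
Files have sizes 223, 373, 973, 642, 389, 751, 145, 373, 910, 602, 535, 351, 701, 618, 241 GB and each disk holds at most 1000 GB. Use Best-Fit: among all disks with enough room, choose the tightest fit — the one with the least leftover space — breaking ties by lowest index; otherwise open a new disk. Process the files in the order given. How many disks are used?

disk 1: place 223 GB, 777 GB left
disk 1: place 373 GB, 404 GB left
disk 2: place 973 GB, 27 GB left
disk 3: place 642 GB, 358 GB left
disk 1: place 389 GB, 15 GB left
disk 4: place 751 GB, 249 GB left
disk 4: place 145 GB, 104 GB left
disk 5: place 373 GB, 627 GB left
disk 6: place 910 GB, 90 GB left
disk 5: place 602 GB, 25 GB left
disk 7: place 535 GB, 465 GB left
disk 3: place 351 GB, 7 GB left
disk 8: place 701 GB, 299 GB left
disk 9: place 618 GB, 382 GB left
disk 8: place 241 GB, 58 GB left

9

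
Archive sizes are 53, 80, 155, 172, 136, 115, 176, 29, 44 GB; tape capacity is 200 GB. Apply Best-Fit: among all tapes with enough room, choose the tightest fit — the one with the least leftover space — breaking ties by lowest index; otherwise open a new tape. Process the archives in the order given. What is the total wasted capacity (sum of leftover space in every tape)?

240

Put 53 GB in tape 1; 147 GB remain.
Put 80 GB in tape 1; 67 GB remain.
Put 155 GB in tape 2; 45 GB remain.
Put 172 GB in tape 3; 28 GB remain.
Put 136 GB in tape 4; 64 GB remain.
Put 115 GB in tape 5; 85 GB remain.
Put 176 GB in tape 6; 24 GB remain.
Put 29 GB in tape 2; 16 GB remain.
Put 44 GB in tape 4; 20 GB remain.
6 tapes × 200 GB = 1200 GB; used 960 GB; unused 240 GB.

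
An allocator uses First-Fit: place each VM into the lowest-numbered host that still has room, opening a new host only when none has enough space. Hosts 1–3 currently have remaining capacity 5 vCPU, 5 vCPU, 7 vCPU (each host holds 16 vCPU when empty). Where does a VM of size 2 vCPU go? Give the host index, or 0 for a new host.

Hosts with room: host 1 (5 vCPU), host 2 (5 vCPU), host 3 (7 vCPU).
The first with room is host 1.

1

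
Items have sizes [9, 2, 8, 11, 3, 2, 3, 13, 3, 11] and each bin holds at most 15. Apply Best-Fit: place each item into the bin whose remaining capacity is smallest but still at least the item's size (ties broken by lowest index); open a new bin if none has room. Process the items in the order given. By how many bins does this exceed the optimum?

0

Best-Fit: [9,2,3] [8,3,3] [11,2] [13] [11] → 5 bins.
Total size 65; any packing needs at least ⌈65/15⌉ = 5 bins.
So 5 is already optimal.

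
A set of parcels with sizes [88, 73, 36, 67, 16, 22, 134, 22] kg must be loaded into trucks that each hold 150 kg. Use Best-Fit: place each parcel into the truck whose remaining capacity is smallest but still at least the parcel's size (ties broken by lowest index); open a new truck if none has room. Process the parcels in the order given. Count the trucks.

4 trucks

88 kg → truck 1 (remaining 62 kg)
73 kg → truck 2 (remaining 77 kg)
36 kg → truck 1 (remaining 26 kg)
67 kg → truck 2 (remaining 10 kg)
16 kg → truck 1 (remaining 10 kg)
22 kg → truck 3 (remaining 128 kg)
134 kg → truck 4 (remaining 16 kg)
22 kg → truck 3 (remaining 106 kg)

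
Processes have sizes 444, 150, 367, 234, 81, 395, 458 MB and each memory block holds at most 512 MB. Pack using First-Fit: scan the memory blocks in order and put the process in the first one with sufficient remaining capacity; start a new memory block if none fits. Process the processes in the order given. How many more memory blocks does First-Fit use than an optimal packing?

0

First-Fit: [444] [150,234,81] [367] [395] [458] → 5 memory blocks.
Total size 2129 MB; any packing needs at least ⌈2129/512⌉ = 5 memory blocks.
So 5 is already optimal.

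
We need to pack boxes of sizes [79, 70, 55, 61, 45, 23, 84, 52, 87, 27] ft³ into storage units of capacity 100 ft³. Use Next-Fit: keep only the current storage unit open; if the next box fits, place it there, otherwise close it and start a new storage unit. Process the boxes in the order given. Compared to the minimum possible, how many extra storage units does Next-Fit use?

Next-Fit: [79] [70] [55] [61] [45,23] [84] [52] [87] [27] → 9 storage units.
7 boxes exceed 50 ft³ (half the capacity), and no two of those can share a storage unit, so at least 7 storage units are needed.
An optimal packing achieves that bound: [87] [84] [79] [70,27] [61,23] [55,45] [52] → 7 storage units.
Excess: 9 − 7 = 2.

2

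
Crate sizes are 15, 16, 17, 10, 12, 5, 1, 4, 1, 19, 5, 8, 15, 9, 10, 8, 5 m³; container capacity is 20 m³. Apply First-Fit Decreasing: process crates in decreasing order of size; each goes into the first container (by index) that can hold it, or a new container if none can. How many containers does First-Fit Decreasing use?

Sorted descending: 19, 17, 16, 15, 15, 12, 10, 10, 9, 8, 8, 5, 5, 5, 4, 1, 1.
container 1: place 19 m³, 1 m³ left
container 2: place 17 m³, 3 m³ left
container 3: place 16 m³, 4 m³ left
container 4: place 15 m³, 5 m³ left
container 5: place 15 m³, 5 m³ left
container 6: place 12 m³, 8 m³ left
container 7: place 10 m³, 10 m³ left
container 7: place 10 m³, 0 m³ left
container 8: place 9 m³, 11 m³ left
container 6: place 8 m³, 0 m³ left
container 8: place 8 m³, 3 m³ left
container 4: place 5 m³, 0 m³ left
container 5: place 5 m³, 0 m³ left
container 9: place 5 m³, 15 m³ left
container 3: place 4 m³, 0 m³ left
container 1: place 1 m³, 0 m³ left
container 2: place 1 m³, 2 m³ left
Final containers: [19,1] [17,1] [16,4] [15,5] [15,5] [12,8] [10,10] [9,8] [5].

9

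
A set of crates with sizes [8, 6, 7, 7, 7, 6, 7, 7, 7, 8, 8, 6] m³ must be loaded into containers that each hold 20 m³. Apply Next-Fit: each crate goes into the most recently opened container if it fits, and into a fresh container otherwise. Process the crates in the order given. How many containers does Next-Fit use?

6 containers

Put 8 m³ in container 1; 12 m³ remain.
Put 6 m³ in container 1; 6 m³ remain.
Put 7 m³ in container 2; 13 m³ remain.
Put 7 m³ in container 2; 6 m³ remain.
Put 7 m³ in container 3; 13 m³ remain.
Put 6 m³ in container 3; 7 m³ remain.
Put 7 m³ in container 3; 0 m³ remain.
Put 7 m³ in container 4; 13 m³ remain.
Put 7 m³ in container 4; 6 m³ remain.
Put 8 m³ in container 5; 12 m³ remain.
Put 8 m³ in container 5; 4 m³ remain.
Put 6 m³ in container 6; 14 m³ remain.
Final containers: [8,6] [7,7] [7,6,7] [7,7] [8,8] [6].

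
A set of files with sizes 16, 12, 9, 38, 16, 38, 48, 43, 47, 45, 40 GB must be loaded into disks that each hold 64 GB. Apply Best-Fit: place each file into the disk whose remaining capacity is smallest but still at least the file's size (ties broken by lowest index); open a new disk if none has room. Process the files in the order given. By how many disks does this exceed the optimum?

1

Best-Fit: [16,12,9] [38,16] [38] [48] [43] [47] [45] [40] → 8 disks.
7 files exceed 32 GB (half the capacity), and no two of those can share a disk, so at least 7 disks are needed.
An optimal packing achieves that bound: [48,16] [47,16] [45,12] [43,9] [40] [38] [38] → 7 disks.
Excess: 8 − 7 = 1.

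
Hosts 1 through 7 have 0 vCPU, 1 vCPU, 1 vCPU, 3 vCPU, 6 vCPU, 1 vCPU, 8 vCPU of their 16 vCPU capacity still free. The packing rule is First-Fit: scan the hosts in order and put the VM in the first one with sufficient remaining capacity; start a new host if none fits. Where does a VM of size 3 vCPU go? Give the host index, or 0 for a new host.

4

Hosts with room: host 4 (3 vCPU), host 5 (6 vCPU), host 7 (8 vCPU).
The first with room is host 4.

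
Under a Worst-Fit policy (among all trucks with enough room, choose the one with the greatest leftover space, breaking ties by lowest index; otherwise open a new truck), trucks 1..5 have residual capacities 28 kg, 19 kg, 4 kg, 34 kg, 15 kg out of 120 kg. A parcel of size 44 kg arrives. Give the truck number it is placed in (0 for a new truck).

No truck has ≥ 44 kg free, so a new truck is opened.

0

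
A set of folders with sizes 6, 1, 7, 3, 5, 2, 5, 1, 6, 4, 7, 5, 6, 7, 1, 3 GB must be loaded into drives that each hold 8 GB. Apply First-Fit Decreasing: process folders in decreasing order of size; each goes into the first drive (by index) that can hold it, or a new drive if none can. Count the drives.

10

Sorted descending: 7, 7, 7, 6, 6, 6, 5, 5, 5, 4, 3, 3, 2, 1, 1, 1.
7 GB → drive 1 (remaining 1 GB)
7 GB → drive 2 (remaining 1 GB)
7 GB → drive 3 (remaining 1 GB)
6 GB → drive 4 (remaining 2 GB)
6 GB → drive 5 (remaining 2 GB)
6 GB → drive 6 (remaining 2 GB)
5 GB → drive 7 (remaining 3 GB)
5 GB → drive 8 (remaining 3 GB)
5 GB → drive 9 (remaining 3 GB)
4 GB → drive 10 (remaining 4 GB)
3 GB → drive 7 (remaining 0 GB)
3 GB → drive 8 (remaining 0 GB)
2 GB → drive 4 (remaining 0 GB)
1 GB → drive 1 (remaining 0 GB)
1 GB → drive 2 (remaining 0 GB)
1 GB → drive 3 (remaining 0 GB)
Final drives: [7,1] [7,1] [7,1] [6,2] [6] [6] [5,3] [5,3] [5] [4].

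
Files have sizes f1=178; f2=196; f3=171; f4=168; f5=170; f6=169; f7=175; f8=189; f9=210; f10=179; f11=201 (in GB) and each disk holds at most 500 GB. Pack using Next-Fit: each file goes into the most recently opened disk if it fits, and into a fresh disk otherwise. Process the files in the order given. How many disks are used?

6

f1 (178 GB) → disk 1 (remaining 322 GB)
f2 (196 GB) → disk 1 (remaining 126 GB)
f3 (171 GB) → disk 2 (remaining 329 GB)
f4 (168 GB) → disk 2 (remaining 161 GB)
f5 (170 GB) → disk 3 (remaining 330 GB)
f6 (169 GB) → disk 3 (remaining 161 GB)
f7 (175 GB) → disk 4 (remaining 325 GB)
f8 (189 GB) → disk 4 (remaining 136 GB)
f9 (210 GB) → disk 5 (remaining 290 GB)
f10 (179 GB) → disk 5 (remaining 111 GB)
f11 (201 GB) → disk 6 (remaining 299 GB)
Final disks: [178,196] [171,168] [170,169] [175,189] [210,179] [201].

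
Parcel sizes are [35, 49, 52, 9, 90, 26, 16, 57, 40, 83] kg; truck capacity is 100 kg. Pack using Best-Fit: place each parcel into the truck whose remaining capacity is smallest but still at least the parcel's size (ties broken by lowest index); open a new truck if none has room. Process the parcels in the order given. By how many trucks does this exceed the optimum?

0

Best-Fit: [35,49,9] [52,26,16] [90] [57,40] [83] → 5 trucks.
Total size 457 kg; any packing needs at least ⌈457/100⌉ = 5 trucks.
So 5 is already optimal.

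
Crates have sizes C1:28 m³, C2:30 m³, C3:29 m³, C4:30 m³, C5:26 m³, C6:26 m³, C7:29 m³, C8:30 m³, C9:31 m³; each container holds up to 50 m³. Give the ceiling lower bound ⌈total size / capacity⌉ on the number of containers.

6

Total size = 28 + 30 + 29 + 30 + 26 + 26 + 29 + 30 + 31 = 259 m³.
⌈259 / 50⌉ = 6.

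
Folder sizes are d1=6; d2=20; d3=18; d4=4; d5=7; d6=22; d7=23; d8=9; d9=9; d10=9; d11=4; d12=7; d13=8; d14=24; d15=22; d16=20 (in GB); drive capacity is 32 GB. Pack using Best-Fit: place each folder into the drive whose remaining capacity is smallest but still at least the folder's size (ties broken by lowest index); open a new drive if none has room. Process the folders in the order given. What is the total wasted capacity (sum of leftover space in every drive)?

44

drive 1: place d1 (6 GB), 26 GB left
drive 1: place d2 (20 GB), 6 GB left
drive 2: place d3 (18 GB), 14 GB left
drive 1: place d4 (4 GB), 2 GB left
drive 2: place d5 (7 GB), 7 GB left
drive 3: place d6 (22 GB), 10 GB left
drive 4: place d7 (23 GB), 9 GB left
drive 4: place d8 (9 GB), 0 GB left
drive 3: place d9 (9 GB), 1 GB left
drive 5: place d10 (9 GB), 23 GB left
drive 2: place d11 (4 GB), 3 GB left
drive 5: place d12 (7 GB), 16 GB left
drive 5: place d13 (8 GB), 8 GB left
drive 6: place d14 (24 GB), 8 GB left
drive 7: place d15 (22 GB), 10 GB left
drive 8: place d16 (20 GB), 12 GB left
8 drives × 32 GB = 256 GB; used 212 GB; unused 44 GB.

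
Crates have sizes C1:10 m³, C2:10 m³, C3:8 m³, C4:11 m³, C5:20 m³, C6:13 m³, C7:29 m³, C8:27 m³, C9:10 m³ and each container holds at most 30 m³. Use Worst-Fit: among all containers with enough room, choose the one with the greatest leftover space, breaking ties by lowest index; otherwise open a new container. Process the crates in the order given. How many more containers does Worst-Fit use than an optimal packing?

Worst-Fit: [10,10,8] [11,13] [20,10] [29] [27] → 5 containers.
Total size 138 m³; any packing needs at least ⌈138/30⌉ = 5 containers.
So 5 is already optimal.

0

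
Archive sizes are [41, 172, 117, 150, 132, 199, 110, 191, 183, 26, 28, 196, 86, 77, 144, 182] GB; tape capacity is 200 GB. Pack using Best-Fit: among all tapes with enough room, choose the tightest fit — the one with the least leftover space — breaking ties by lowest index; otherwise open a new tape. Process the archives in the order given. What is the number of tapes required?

41 GB → tape 1 (remaining 159 GB)
172 GB → tape 2 (remaining 28 GB)
117 GB → tape 1 (remaining 42 GB)
150 GB → tape 3 (remaining 50 GB)
132 GB → tape 4 (remaining 68 GB)
199 GB → tape 5 (remaining 1 GB)
110 GB → tape 6 (remaining 90 GB)
191 GB → tape 7 (remaining 9 GB)
183 GB → tape 8 (remaining 17 GB)
26 GB → tape 2 (remaining 2 GB)
28 GB → tape 1 (remaining 14 GB)
196 GB → tape 9 (remaining 4 GB)
86 GB → tape 6 (remaining 4 GB)
77 GB → tape 10 (remaining 123 GB)
144 GB → tape 11 (remaining 56 GB)
182 GB → tape 12 (remaining 18 GB)
Final tapes: [41,117,28] [172,26] [150] [132] [199] [110,86] [191] [183] [196] [77] [144] [182].

12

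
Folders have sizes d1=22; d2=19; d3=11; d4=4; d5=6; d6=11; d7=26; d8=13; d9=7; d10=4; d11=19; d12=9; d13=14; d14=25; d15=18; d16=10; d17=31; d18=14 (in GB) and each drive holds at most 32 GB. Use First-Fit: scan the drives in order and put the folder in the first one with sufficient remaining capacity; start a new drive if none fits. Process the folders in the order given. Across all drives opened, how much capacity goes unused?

25

drive 1: place d1 (22 GB), 10 GB left
drive 2: place d2 (19 GB), 13 GB left
drive 2: place d3 (11 GB), 2 GB left
drive 1: place d4 (4 GB), 6 GB left
drive 1: place d5 (6 GB), 0 GB left
drive 3: place d6 (11 GB), 21 GB left
drive 4: place d7 (26 GB), 6 GB left
drive 3: place d8 (13 GB), 8 GB left
drive 3: place d9 (7 GB), 1 GB left
drive 4: place d10 (4 GB), 2 GB left
drive 5: place d11 (19 GB), 13 GB left
drive 5: place d12 (9 GB), 4 GB left
drive 6: place d13 (14 GB), 18 GB left
drive 7: place d14 (25 GB), 7 GB left
drive 6: place d15 (18 GB), 0 GB left
drive 8: place d16 (10 GB), 22 GB left
drive 9: place d17 (31 GB), 1 GB left
drive 8: place d18 (14 GB), 8 GB left
9 drives × 32 GB = 288 GB; used 263 GB; unused 25 GB.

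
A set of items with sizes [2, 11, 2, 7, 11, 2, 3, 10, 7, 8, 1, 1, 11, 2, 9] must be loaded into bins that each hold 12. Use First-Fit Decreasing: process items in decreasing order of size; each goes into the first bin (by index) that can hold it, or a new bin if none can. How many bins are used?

8

Sorted descending: 11, 11, 11, 10, 9, 8, 7, 7, 3, 2, 2, 2, 2, 1, 1.
11 → bin 1 (remaining 1)
11 → bin 2 (remaining 1)
11 → bin 3 (remaining 1)
10 → bin 4 (remaining 2)
9 → bin 5 (remaining 3)
8 → bin 6 (remaining 4)
7 → bin 7 (remaining 5)
7 → bin 8 (remaining 5)
3 → bin 5 (remaining 0)
2 → bin 4 (remaining 0)
2 → bin 6 (remaining 2)
2 → bin 6 (remaining 0)
2 → bin 7 (remaining 3)
1 → bin 1 (remaining 0)
1 → bin 2 (remaining 0)
Final bins: [11,1] [11,1] [11] [10,2] [9,3] [8,2,2] [7,2] [7].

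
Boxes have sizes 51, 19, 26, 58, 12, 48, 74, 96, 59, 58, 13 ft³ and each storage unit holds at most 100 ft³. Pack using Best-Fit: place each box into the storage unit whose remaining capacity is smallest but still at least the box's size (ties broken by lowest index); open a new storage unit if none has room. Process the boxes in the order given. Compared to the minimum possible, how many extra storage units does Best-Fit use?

1

Best-Fit: [51,19,26] [58,12] [48] [74,13] [96] [59] [58] → 7 storage units.
Total size 514 ft³; any packing needs at least ⌈514/100⌉ = 6 storage units.
An optimal packing achieves that bound: [96] [74,26] [59,19,13] [58,12] [58] [51,48] → 6 storage units.
Excess: 7 − 6 = 1.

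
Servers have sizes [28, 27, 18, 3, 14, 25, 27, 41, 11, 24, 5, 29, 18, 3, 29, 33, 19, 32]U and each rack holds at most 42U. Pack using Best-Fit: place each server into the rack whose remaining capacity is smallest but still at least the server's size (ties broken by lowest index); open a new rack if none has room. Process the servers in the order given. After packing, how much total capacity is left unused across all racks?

76

28U → rack 1 (remaining 14U)
27U → rack 2 (remaining 15U)
18U → rack 3 (remaining 24U)
3U → rack 1 (remaining 11U)
14U → rack 2 (remaining 1U)
25U → rack 4 (remaining 17U)
27U → rack 5 (remaining 15U)
41U → rack 6 (remaining 1U)
11U → rack 1 (remaining 0U)
24U → rack 3 (remaining 0U)
5U → rack 5 (remaining 10U)
29U → rack 7 (remaining 13U)
18U → rack 8 (remaining 24U)
3U → rack 5 (remaining 7U)
29U → rack 9 (remaining 13U)
33U → rack 10 (remaining 9U)
19U → rack 8 (remaining 5U)
32U → rack 11 (remaining 10U)
11 racks × 42U = 462U; used 386U; unused 76U.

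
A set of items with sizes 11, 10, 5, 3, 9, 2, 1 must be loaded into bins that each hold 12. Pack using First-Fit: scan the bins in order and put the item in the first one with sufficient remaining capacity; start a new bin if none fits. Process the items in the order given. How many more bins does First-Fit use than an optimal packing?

0

First-Fit: [11,1] [10,2] [5,3] [9] → 4 bins.
Total size 41; any packing needs at least ⌈41/12⌉ = 4 bins.
So 4 is already optimal.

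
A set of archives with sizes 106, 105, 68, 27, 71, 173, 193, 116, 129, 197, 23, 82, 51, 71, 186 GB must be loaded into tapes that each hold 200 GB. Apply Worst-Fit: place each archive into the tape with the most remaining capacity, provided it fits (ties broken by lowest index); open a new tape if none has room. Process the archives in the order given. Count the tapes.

tape 1: place 106 GB, 94 GB left
tape 2: place 105 GB, 95 GB left
tape 2: place 68 GB, 27 GB left
tape 1: place 27 GB, 67 GB left
tape 3: place 71 GB, 129 GB left
tape 4: place 173 GB, 27 GB left
tape 5: place 193 GB, 7 GB left
tape 3: place 116 GB, 13 GB left
tape 6: place 129 GB, 71 GB left
tape 7: place 197 GB, 3 GB left
tape 6: place 23 GB, 48 GB left
tape 8: place 82 GB, 118 GB left
tape 8: place 51 GB, 67 GB left
tape 9: place 71 GB, 129 GB left
tape 10: place 186 GB, 14 GB left
Final tapes: [106,27] [105,68] [71,116] [173] [193] [129,23] [197] [82,51] [71] [186].

10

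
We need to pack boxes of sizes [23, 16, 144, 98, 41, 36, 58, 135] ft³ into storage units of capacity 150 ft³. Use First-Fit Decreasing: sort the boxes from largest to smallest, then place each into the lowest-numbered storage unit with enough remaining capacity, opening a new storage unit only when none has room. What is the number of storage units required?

4

Sorted descending: 144, 135, 98, 58, 41, 36, 23, 16.
storage unit 1: place 144 ft³, 6 ft³ left
storage unit 2: place 135 ft³, 15 ft³ left
storage unit 3: place 98 ft³, 52 ft³ left
storage unit 4: place 58 ft³, 92 ft³ left
storage unit 3: place 41 ft³, 11 ft³ left
storage unit 4: place 36 ft³, 56 ft³ left
storage unit 4: place 23 ft³, 33 ft³ left
storage unit 4: place 16 ft³, 17 ft³ left
Final storage units: [144] [135] [98,41] [58,36,23,16].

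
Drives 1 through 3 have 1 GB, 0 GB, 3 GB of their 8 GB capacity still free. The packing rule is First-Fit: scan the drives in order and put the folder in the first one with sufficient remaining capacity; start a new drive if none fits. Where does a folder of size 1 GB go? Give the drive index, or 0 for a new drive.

1

Drives with room: drive 1 (1 GB), drive 3 (3 GB).
The first with room is drive 1.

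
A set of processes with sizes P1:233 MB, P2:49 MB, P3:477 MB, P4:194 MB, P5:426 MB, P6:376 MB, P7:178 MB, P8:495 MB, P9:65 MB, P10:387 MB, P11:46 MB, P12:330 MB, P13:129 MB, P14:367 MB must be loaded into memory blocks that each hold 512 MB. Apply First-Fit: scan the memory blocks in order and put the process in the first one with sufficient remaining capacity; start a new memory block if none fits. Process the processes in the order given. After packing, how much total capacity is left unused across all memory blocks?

Put P1 (233 MB) in memory block 1; 279 MB remain.
Put P2 (49 MB) in memory block 1; 230 MB remain.
Put P3 (477 MB) in memory block 2; 35 MB remain.
Put P4 (194 MB) in memory block 1; 36 MB remain.
Put P5 (426 MB) in memory block 3; 86 MB remain.
Put P6 (376 MB) in memory block 4; 136 MB remain.
Put P7 (178 MB) in memory block 5; 334 MB remain.
Put P8 (495 MB) in memory block 6; 17 MB remain.
Put P9 (65 MB) in memory block 3; 21 MB remain.
Put P10 (387 MB) in memory block 7; 125 MB remain.
Put P11 (46 MB) in memory block 4; 90 MB remain.
Put P12 (330 MB) in memory block 5; 4 MB remain.
Put P13 (129 MB) in memory block 8; 383 MB remain.
Put P14 (367 MB) in memory block 8; 16 MB remain.
8 memory blocks × 512 MB = 4096 MB; used 3752 MB; unused 344 MB.

344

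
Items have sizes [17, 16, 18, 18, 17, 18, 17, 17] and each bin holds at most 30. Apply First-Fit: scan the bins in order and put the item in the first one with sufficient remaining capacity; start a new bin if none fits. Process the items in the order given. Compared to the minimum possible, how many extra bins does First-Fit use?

First-Fit: [17] [16] [18] [18] [17] [18] [17] [17] → 8 bins.
8 items exceed 15 (half the capacity), and no two of those can share a bin, so at least 8 bins are needed.
So 8 is already optimal.

0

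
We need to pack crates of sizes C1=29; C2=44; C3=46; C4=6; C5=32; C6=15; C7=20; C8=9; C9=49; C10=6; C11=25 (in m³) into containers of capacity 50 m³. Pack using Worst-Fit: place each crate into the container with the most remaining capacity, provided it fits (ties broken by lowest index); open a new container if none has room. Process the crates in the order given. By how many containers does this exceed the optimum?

Worst-Fit: [29,6] [44] [46] [32,15] [20,9,6] [49] [25] → 7 containers.
Total size 281 m³; any packing needs at least ⌈281/50⌉ = 6 containers.
An optimal packing achieves that bound: [49] [46] [44,6] [32,15] [29,20] [25,9,6] → 6 containers.
Excess: 7 − 6 = 1.

1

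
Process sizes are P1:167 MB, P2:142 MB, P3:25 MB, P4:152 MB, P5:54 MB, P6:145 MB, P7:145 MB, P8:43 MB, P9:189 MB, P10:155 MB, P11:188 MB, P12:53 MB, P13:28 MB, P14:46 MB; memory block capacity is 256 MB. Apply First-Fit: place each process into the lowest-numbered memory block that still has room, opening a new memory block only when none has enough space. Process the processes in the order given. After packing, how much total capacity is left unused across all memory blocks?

516

Put P1 (167 MB) in memory block 1; 89 MB remain.
Put P2 (142 MB) in memory block 2; 114 MB remain.
Put P3 (25 MB) in memory block 1; 64 MB remain.
Put P4 (152 MB) in memory block 3; 104 MB remain.
Put P5 (54 MB) in memory block 1; 10 MB remain.
Put P6 (145 MB) in memory block 4; 111 MB remain.
Put P7 (145 MB) in memory block 5; 111 MB remain.
Put P8 (43 MB) in memory block 2; 71 MB remain.
Put P9 (189 MB) in memory block 6; 67 MB remain.
Put P10 (155 MB) in memory block 7; 101 MB remain.
Put P11 (188 MB) in memory block 8; 68 MB remain.
Put P12 (53 MB) in memory block 2; 18 MB remain.
Put P13 (28 MB) in memory block 3; 76 MB remain.
Put P14 (46 MB) in memory block 3; 30 MB remain.
8 memory blocks × 256 MB = 2048 MB; used 1532 MB; unused 516 MB.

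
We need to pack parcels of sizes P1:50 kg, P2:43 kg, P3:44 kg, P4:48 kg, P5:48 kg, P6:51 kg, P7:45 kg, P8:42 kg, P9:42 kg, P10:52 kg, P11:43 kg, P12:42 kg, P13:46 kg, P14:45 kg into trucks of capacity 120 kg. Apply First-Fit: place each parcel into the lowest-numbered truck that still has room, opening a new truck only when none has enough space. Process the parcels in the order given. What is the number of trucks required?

Put P1 (50 kg) in truck 1; 70 kg remain.
Put P2 (43 kg) in truck 1; 27 kg remain.
Put P3 (44 kg) in truck 2; 76 kg remain.
Put P4 (48 kg) in truck 2; 28 kg remain.
Put P5 (48 kg) in truck 3; 72 kg remain.
Put P6 (51 kg) in truck 3; 21 kg remain.
Put P7 (45 kg) in truck 4; 75 kg remain.
Put P8 (42 kg) in truck 4; 33 kg remain.
Put P9 (42 kg) in truck 5; 78 kg remain.
Put P10 (52 kg) in truck 5; 26 kg remain.
Put P11 (43 kg) in truck 6; 77 kg remain.
Put P12 (42 kg) in truck 6; 35 kg remain.
Put P13 (46 kg) in truck 7; 74 kg remain.
Put P14 (45 kg) in truck 7; 29 kg remain.
Final trucks: [50,43] [44,48] [48,51] [45,42] [42,52] [43,42] [46,45].

7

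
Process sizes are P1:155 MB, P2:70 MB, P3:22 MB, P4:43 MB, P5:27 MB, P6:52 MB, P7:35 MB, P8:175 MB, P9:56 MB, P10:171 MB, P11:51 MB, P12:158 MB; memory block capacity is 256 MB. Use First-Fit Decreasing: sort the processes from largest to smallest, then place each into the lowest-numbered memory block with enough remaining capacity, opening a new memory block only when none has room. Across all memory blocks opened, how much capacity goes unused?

265

Sorted descending: 175, 171, 158, 155, 70, 56, 52, 51, 43, 35, 27, 22.
175 MB → memory block 1 (remaining 81 MB)
171 MB → memory block 2 (remaining 85 MB)
158 MB → memory block 3 (remaining 98 MB)
155 MB → memory block 4 (remaining 101 MB)
70 MB → memory block 1 (remaining 11 MB)
56 MB → memory block 2 (remaining 29 MB)
52 MB → memory block 3 (remaining 46 MB)
51 MB → memory block 4 (remaining 50 MB)
43 MB → memory block 3 (remaining 3 MB)
35 MB → memory block 4 (remaining 15 MB)
27 MB → memory block 2 (remaining 2 MB)
22 MB → memory block 5 (remaining 234 MB)
5 memory blocks × 256 MB = 1280 MB; used 1015 MB; unused 265 MB.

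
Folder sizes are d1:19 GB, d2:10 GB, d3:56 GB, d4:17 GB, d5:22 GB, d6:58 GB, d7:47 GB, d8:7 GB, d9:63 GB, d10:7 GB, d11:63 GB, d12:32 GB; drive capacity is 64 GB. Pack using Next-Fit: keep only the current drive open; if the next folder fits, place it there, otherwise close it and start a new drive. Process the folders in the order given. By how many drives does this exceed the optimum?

2

Next-Fit: [19,10] [56] [17,22] [58] [47,7] [63] [7] [63] [32] → 9 drives.
Total size 401 GB; any packing needs at least ⌈401/64⌉ = 7 drives.
An optimal packing achieves that bound: [63] [63] [58] [56,7] [47,17] [32,22,10] [19,7] → 7 drives.
Excess: 9 − 7 = 2.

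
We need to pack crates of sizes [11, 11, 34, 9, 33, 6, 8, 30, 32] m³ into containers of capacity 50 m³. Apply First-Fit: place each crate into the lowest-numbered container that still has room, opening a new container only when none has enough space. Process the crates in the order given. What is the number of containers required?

container 1: place 11 m³, 39 m³ left
container 1: place 11 m³, 28 m³ left
container 2: place 34 m³, 16 m³ left
container 1: place 9 m³, 19 m³ left
container 3: place 33 m³, 17 m³ left
container 1: place 6 m³, 13 m³ left
container 1: place 8 m³, 5 m³ left
container 4: place 30 m³, 20 m³ left
container 5: place 32 m³, 18 m³ left
Final containers: [11,11,9,6,8] [34] [33] [30] [32].

5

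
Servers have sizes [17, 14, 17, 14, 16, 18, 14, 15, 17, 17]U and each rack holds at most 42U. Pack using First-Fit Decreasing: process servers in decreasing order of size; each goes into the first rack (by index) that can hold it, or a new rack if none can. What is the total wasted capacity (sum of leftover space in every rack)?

Sorted descending: 18, 17, 17, 17, 17, 16, 15, 14, 14, 14.
18U → rack 1 (remaining 24U)
17U → rack 1 (remaining 7U)
17U → rack 2 (remaining 25U)
17U → rack 2 (remaining 8U)
17U → rack 3 (remaining 25U)
16U → rack 3 (remaining 9U)
15U → rack 4 (remaining 27U)
14U → rack 4 (remaining 13U)
14U → rack 5 (remaining 28U)
14U → rack 5 (remaining 14U)
5 racks × 42U = 210U; used 159U; unused 51U.

51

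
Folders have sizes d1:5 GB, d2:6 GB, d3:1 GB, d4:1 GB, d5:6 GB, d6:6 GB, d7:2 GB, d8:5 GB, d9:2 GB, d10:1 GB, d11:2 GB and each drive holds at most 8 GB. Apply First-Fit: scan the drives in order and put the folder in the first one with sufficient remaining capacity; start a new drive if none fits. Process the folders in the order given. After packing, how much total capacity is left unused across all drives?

Put d1 (5 GB) in drive 1; 3 GB remain.
Put d2 (6 GB) in drive 2; 2 GB remain.
Put d3 (1 GB) in drive 1; 2 GB remain.
Put d4 (1 GB) in drive 1; 1 GB remain.
Put d5 (6 GB) in drive 3; 2 GB remain.
Put d6 (6 GB) in drive 4; 2 GB remain.
Put d7 (2 GB) in drive 2; 0 GB remain.
Put d8 (5 GB) in drive 5; 3 GB remain.
Put d9 (2 GB) in drive 3; 0 GB remain.
Put d10 (1 GB) in drive 1; 0 GB remain.
Put d11 (2 GB) in drive 4; 0 GB remain.
5 drives × 8 GB = 40 GB; used 37 GB; unused 3 GB.

3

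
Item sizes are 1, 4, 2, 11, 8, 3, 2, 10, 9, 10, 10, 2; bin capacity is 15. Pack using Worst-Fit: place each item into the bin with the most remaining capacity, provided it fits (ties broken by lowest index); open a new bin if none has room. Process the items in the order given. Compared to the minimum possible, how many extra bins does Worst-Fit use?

Worst-Fit: [1,4,2,8] [11,3] [2,10] [9,2] [10] [10] → 6 bins.
6 items exceed 7.5 (half the capacity), and no two of those can share a bin, so at least 6 bins are needed.
So 6 is already optimal.

0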